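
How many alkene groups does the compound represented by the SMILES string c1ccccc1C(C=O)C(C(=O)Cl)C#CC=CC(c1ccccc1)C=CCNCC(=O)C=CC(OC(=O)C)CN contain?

Taking each segment in turn:
  C6H5: C6H5– phenyl ring → arene.
  CH(CHO): pendant –CHO: carbonyl C bonded to C and H → aldehyde.
  CH(COCl): pendant –C(=O)X: carbonyl C bonded to C and halogen → acyl halide.
  C≡C: C≡C triple bond → alkyne.
  CH=CH: C=C double bond → alkene.
  CH(C6H5): pendant –C6H5: benzene ring → arene.
  CH=CH: C=C double bond → alkene.
  CH2NHCH2: C–N–C with sp³ carbons and no adjacent C=O → amine (secondary).
  CO: –C(=O)– with carbon on both sides → ketone.
  CH=CH: C=C double bond → alkene.
  CH(OCOCH3): pendant –OC(=O)CH3: an acyloxy group → ester.
  CH2NH2: –NH2 on an sp³ carbon with no adjacent C=O → amine.
Alkene appears at: CH=CH, CH=CH, CH=CH → 3.

3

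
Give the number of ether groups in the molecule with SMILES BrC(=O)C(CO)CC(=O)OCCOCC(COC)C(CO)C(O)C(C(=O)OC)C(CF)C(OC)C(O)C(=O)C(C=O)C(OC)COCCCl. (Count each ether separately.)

–C(=O)Br: carbonyl C bonded to C and to a halogen → acyl halide (not alkyl halide).
pendant –CH2OH on an sp³ backbone C → alcohol.
–C(=O)–O–C with C on the carbonyl side → ester.
C–O–C with sp³ carbons on both sides and no adjacent C=O → ether.
pendant –CH2OCH3: C–O–C linkage → ether.
pendant –CH2OH on an sp³ backbone C → alcohol.
–OH on an sp³ carbon → alcohol (secondary).
pendant –COOCH3: carbonyl C bonded to C and –OCH3 → ester.
pendant –CH2X: halogen on sp³ carbon → alkyl halide.
pendant –OCH3: C–O–C with sp³ C, no adjacent C=O → ether.
–OH on an sp³ carbon → alcohol (secondary).
–C(=O)– with carbon on both sides → ketone.
pendant –CHO: carbonyl C bonded to C and H → aldehyde.
pendant –OCH3: C–O–C with sp³ C, no adjacent C=O → ether.
C–O–C with sp³ carbons on both sides and no adjacent C=O → ether.
halogen on an sp³ carbon → alkyl halide.
Ether appears at: CH2OCH2, CH(CH2OCH3), CH(OCH3), CH(OCH3), CH2OCH2 → 5.

5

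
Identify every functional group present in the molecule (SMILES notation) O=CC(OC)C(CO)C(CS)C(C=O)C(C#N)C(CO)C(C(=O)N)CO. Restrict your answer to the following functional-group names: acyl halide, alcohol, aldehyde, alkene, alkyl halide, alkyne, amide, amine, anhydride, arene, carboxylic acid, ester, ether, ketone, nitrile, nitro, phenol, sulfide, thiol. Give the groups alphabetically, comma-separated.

alcohol, aldehyde, amide, ether, nitrile, thiol

Reading the structure from left to right:
  OHC: terminal –CHO: carbonyl C bonded to H and C → aldehyde.
  CH(OCH3): pendant –OCH3: C–O–C with sp³ C, no adjacent C=O → ether.
  CH(CH2OH): pendant –CH2OH on an sp³ backbone C → alcohol.
  CH(CH2SH): pendant –CH2SH → thiol.
  CH(CHO): pendant –CHO: carbonyl C bonded to C and H → aldehyde.
  CH(CN): pendant –C≡N: nitrile.
  CH(CH2OH): pendant –CH2OH on an sp³ backbone C → alcohol.
  CH(CONH2): pendant –CONH2: carbonyl C bonded to C and N → amide.
  CH2OH: –OH on an sp³ carbon → alcohol.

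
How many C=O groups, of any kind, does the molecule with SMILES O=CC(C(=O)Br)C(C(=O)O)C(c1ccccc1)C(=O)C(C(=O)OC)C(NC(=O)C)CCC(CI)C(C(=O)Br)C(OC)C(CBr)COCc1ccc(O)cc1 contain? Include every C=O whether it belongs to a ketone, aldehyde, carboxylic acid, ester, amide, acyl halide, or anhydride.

7

OHC: aldehyde, 1 C=O (running total 1).
CH(COBr): acyl halide, 1 C=O (running total 2).
CH(COOH): carboxylic acid, 1 C=O (running total 3).
CO: ketone, 1 C=O (running total 4).
CH(COOCH3): ester, 1 C=O (running total 5).
CH(NHCOCH3): amide, 1 C=O (running total 6).
CH(COBr): acyl halide, 1 C=O (running total 7).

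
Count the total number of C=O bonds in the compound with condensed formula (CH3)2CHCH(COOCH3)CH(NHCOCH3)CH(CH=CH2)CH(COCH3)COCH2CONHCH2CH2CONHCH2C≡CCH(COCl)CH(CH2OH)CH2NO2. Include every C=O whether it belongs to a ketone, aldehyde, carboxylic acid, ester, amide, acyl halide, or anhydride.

CH(COOCH3): ester, 1 C=O (running total 1).
CH(NHCOCH3): amide, 1 C=O (running total 2).
CH(COCH3): ketone, 1 C=O (running total 3).
CO: ketone, 1 C=O (running total 4).
CH2CONHCH2: amide, 1 C=O (running total 5).
CH2CONHCH2: amide, 1 C=O (running total 6).
CH(COCl): acyl halide, 1 C=O (running total 7).

7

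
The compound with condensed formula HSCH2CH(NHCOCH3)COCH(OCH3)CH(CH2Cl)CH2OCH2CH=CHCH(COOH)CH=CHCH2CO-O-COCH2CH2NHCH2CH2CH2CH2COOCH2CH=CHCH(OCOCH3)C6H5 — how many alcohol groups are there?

–SH on an sp³ carbon → thiol.
pendant –NHC(=O)CH3: N bonded to a carbonyl → amide (not amine).
–C(=O)– with carbon on both sides → ketone.
pendant –OCH3: C–O–C with sp³ C, no adjacent C=O → ether.
pendant –CH2X: halogen on sp³ carbon → alkyl halide.
C–O–C with sp³ carbons on both sides and no adjacent C=O → ether.
C=C double bond → alkene.
pendant –COOH: carbonyl C bonded to C and –OH → carboxylic acid.
C=C double bond → alkene.
two acyl groups sharing one oxygen, –C(=O)–O–C(=O)– → anhydride.
C–N–C with sp³ carbons and no adjacent C=O → amine (secondary).
–C(=O)–O–C with C on the carbonyl side → ester.
C=C double bond → alkene.
pendant –OC(=O)CH3: an acyloxy group → ester.
–C6H5 phenyl ring → arene.
No segment is a alcohol: HSCH2 is thiol, not alcohol; CO is ketone, not alcohol; CH(OCH3) is ether, not alcohol. → 0.

0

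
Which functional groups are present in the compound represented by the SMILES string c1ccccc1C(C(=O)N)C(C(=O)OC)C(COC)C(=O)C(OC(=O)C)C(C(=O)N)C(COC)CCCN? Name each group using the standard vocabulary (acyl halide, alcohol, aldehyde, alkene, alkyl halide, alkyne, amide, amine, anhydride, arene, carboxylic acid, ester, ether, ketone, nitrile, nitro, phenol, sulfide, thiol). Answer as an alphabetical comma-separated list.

amide, amine, arene, ester, ether, ketone

Reading the structure from left to right:
  C6H5: C6H5– phenyl ring → arene.
  CH(CONH2): pendant –CONH2: carbonyl C bonded to C and N → amide.
  CH(COOCH3): pendant –COOCH3: carbonyl C bonded to C and –OCH3 → ester.
  CH(CH2OCH3): pendant –CH2OCH3: C–O–C linkage → ether.
  CO: –C(=O)– with carbon on both sides → ketone.
  CH(OCOCH3): pendant –OC(=O)CH3: an acyloxy group → ester.
  CH(CONH2): pendant –CONH2: carbonyl C bonded to C and N → amide.
  CH(CH2OCH3): pendant –CH2OCH3: C–O–C linkage → ether.
  CH2NH2: –NH2 on an sp³ carbon with no adjacent C=O → amine.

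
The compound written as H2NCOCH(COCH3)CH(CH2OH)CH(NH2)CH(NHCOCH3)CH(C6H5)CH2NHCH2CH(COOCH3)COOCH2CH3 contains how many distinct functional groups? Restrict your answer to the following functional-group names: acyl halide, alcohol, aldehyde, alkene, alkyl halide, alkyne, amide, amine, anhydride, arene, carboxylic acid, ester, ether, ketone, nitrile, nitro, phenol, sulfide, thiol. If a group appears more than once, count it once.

6

–C(=O)NH2: carbonyl C bonded to C and to N → amide (the N is not a separate amine).
pendant –COCH3: carbonyl C bonded to two carbons → ketone.
pendant –CH2OH on an sp³ backbone C → alcohol.
–NH2 on an sp³ carbon with no adjacent C=O → amine.
pendant –NHC(=O)CH3: N bonded to a carbonyl → amide (not amine).
pendant –C6H5: benzene ring → arene.
C–N–C with sp³ carbons and no adjacent C=O → amine (secondary).
pendant –COOCH3: carbonyl C bonded to C and –OCH3 → ester.
–C(=O)OCH2CH3: carbonyl C bonded to C and to –OEt → ester.
Distinct types present: alcohol, amide, amine, arene, ester, ketone.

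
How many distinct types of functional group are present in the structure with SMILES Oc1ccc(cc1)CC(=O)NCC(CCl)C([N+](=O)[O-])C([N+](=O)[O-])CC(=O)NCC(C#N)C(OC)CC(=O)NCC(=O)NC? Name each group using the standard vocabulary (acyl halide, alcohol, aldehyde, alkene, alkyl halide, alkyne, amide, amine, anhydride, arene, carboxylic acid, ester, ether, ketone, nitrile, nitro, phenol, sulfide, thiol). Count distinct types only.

–OH attached directly to an aromatic ring → phenol (not alcohol); the ring itself is an arene.
–C(=O)–N– linkage → amide (the N is not an amine).
pendant –CH2X: halogen on sp³ carbon → alkyl halide.
–NO2 on an sp³ carbon → nitro (the N=O is not a carbonyl).
–NO2 on an sp³ carbon → nitro (the N=O is not a carbonyl).
–C(=O)–N– linkage → amide (the N is not an amine).
pendant –C≡N: nitrile.
pendant –OCH3: C–O–C with sp³ C, no adjacent C=O → ether.
–C(=O)–N– linkage → amide (the N is not an amine).
–C(=O)NHCH3: carbonyl C bonded to C and to N → amide (the N is not an amine).
Distinct types present: alkyl halide, amide, arene, ether, nitrile, nitro, phenol.

7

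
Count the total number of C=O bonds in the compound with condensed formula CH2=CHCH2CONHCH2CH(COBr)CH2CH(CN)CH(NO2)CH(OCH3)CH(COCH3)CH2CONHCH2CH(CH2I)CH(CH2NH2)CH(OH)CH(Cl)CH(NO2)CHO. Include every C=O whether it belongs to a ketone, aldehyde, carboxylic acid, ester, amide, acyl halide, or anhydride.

5

CH2CONHCH2: amide, 1 C=O (running total 1).
CH(COBr): acyl halide, 1 C=O (running total 2).
CH(COCH3): ketone, 1 C=O (running total 3).
CH2CONHCH2: amide, 1 C=O (running total 4).
CHO: aldehyde, 1 C=O (running total 5).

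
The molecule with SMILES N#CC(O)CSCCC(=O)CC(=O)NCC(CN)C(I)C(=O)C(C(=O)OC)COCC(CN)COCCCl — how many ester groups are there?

N≡C–: carbon triple-bonded to nitrogen → nitrile.
–OH on an sp³ carbon → alcohol (secondary).
C–S–C linkage → sulfide (thioether).
–C(=O)– with carbon on both sides → ketone.
–C(=O)–N– linkage → amide (the N is not an amine).
pendant –CH2NH2: N on sp³ C, no adjacent C=O → amine.
halogen on an sp³ carbon → alkyl halide.
–C(=O)– with carbon on both sides → ketone.
pendant –COOCH3: carbonyl C bonded to C and –OCH3 → ester.
C–O–C with sp³ carbons on both sides and no adjacent C=O → ether.
pendant –CH2NH2: N on sp³ C, no adjacent C=O → amine.
C–O–C with sp³ carbons on both sides and no adjacent C=O → ether.
halogen on an sp³ carbon → alkyl halide.
Ester appears at: CH(COOCH3) → 1.

1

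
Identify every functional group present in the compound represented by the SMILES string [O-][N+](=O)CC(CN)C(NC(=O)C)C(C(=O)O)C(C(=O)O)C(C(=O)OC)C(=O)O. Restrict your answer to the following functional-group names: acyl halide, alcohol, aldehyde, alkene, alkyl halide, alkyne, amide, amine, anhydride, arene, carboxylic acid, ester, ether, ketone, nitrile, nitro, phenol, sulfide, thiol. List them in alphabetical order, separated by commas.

–NO2 on carbon → nitro group.
pendant –CH2NH2: N on sp³ C, no adjacent C=O → amine.
pendant –NHC(=O)CH3: N bonded to a carbonyl → amide (not amine).
pendant –COOH: carbonyl C bonded to C and –OH → carboxylic acid.
pendant –COOH: carbonyl C bonded to C and –OH → carboxylic acid.
pendant –COOCH3: carbonyl C bonded to C and –OCH3 → ester.
–COOH: carbonyl C bonded to –OH and C → carboxylic acid (the –OH is not a separate alcohol).

amide, amine, carboxylic acid, ester, nitro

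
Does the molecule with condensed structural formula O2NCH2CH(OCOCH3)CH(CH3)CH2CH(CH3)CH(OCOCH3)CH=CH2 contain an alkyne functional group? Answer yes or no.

no

–NO2 on carbon → nitro group.
pendant –OC(=O)CH3: an acyloxy group → ester.
pendant –OC(=O)CH3: an acyloxy group → ester.
C=C double bond → alkene.
The groups actually present are: alkene, ester, nitro.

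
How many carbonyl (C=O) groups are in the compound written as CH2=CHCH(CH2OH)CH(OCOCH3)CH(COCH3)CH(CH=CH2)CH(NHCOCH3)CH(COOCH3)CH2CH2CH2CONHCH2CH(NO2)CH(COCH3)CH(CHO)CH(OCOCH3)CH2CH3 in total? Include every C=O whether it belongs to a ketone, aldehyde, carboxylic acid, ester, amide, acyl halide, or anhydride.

8

CH(OCOCH3): ester, 1 C=O (running total 1).
CH(COCH3): ketone, 1 C=O (running total 2).
CH(NHCOCH3): amide, 1 C=O (running total 3).
CH(COOCH3): ester, 1 C=O (running total 4).
CH2CONHCH2: amide, 1 C=O (running total 5).
CH(COCH3): ketone, 1 C=O (running total 6).
CH(CHO): aldehyde, 1 C=O (running total 7).
CH(OCOCH3): ester, 1 C=O (running total 8).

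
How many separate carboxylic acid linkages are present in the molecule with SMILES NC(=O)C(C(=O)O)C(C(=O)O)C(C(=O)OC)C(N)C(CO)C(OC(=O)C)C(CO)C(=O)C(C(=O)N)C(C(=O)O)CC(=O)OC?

Working along the chain:
  H2NCO: –C(=O)NH2: carbonyl C bonded to C and to N → amide (the N is not a separate amine).
  CH(COOH): pendant –COOH: carbonyl C bonded to C and –OH → carboxylic acid.
  CH(COOH): pendant –COOH: carbonyl C bonded to C and –OH → carboxylic acid.
  CH(COOCH3): pendant –COOCH3: carbonyl C bonded to C and –OCH3 → ester.
  CH(NH2): –NH2 on an sp³ carbon with no adjacent C=O → amine.
  CH(CH2OH): pendant –CH2OH on an sp³ backbone C → alcohol.
  CH(OCOCH3): pendant –OC(=O)CH3: an acyloxy group → ester.
  CH(CH2OH): pendant –CH2OH on an sp³ backbone C → alcohol.
  CO: –C(=O)– with carbon on both sides → ketone.
  CH(CONH2): pendant –CONH2: carbonyl C bonded to C and N → amide.
  CH(COOH): pendant –COOH: carbonyl C bonded to C and –OH → carboxylic acid.
  COOCH3: –C(=O)OCH3: carbonyl C bonded to C and to –OCH3 → ester (not ketone + ether).
Carboxylic acid appears at: CH(COOH), CH(COOH), CH(COOH) → 3.

3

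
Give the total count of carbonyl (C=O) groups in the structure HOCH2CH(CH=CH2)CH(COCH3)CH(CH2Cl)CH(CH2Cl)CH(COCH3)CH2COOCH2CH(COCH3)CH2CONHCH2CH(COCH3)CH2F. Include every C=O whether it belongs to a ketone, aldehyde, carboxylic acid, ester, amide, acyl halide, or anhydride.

CH(COCH3): ketone, 1 C=O (running total 1).
CH(COCH3): ketone, 1 C=O (running total 2).
CH2COOCH2: ester, 1 C=O (running total 3).
CH(COCH3): ketone, 1 C=O (running total 4).
CH2CONHCH2: amide, 1 C=O (running total 5).
CH(COCH3): ketone, 1 C=O (running total 6).

6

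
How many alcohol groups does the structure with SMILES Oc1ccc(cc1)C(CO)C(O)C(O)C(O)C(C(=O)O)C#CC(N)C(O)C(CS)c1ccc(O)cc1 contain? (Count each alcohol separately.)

5

Taking each segment in turn:
  HOC6H4: –OH attached directly to an aromatic ring → phenol (not alcohol); the ring itself is an arene.
  CH(CH2OH): pendant –CH2OH on an sp³ backbone C → alcohol.
  CH(OH): –OH on an sp³ carbon → alcohol (secondary).
  CH(OH): –OH on an sp³ carbon → alcohol (secondary).
  CH(OH): –OH on an sp³ carbon → alcohol (secondary).
  CH(COOH): pendant –COOH: carbonyl C bonded to C and –OH → carboxylic acid.
  C≡C: C≡C triple bond → alkyne.
  CH(NH2): –NH2 on an sp³ carbon with no adjacent C=O → amine.
  CH(OH): –OH on an sp³ carbon → alcohol (secondary).
  CH(CH2SH): pendant –CH2SH → thiol.
  C6H4OH: –OH attached directly to an aromatic ring → phenol (not alcohol); the ring itself is an arene.
Alcohol appears at: CH(CH2OH), CH(OH), CH(OH), CH(OH), CH(OH) → 5.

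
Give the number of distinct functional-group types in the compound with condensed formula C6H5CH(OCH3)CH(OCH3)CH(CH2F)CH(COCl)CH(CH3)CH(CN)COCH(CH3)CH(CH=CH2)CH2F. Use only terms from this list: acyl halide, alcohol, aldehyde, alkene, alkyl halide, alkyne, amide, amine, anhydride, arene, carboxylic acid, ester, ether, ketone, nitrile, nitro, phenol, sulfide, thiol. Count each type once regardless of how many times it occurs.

7

C6H5– phenyl ring → arene.
pendant –OCH3: C–O–C with sp³ C, no adjacent C=O → ether.
pendant –OCH3: C–O–C with sp³ C, no adjacent C=O → ether.
pendant –CH2X: halogen on sp³ carbon → alkyl halide.
pendant –C(=O)X: carbonyl C bonded to C and halogen → acyl halide.
pendant –C≡N: nitrile.
–C(=O)– with carbon on both sides → ketone.
pendant –CH=CH2: C=C double bond → alkene.
halogen on an sp³ carbon → alkyl halide.
Distinct types present: acyl halide, alkene, alkyl halide, arene, ether, ketone, nitrile.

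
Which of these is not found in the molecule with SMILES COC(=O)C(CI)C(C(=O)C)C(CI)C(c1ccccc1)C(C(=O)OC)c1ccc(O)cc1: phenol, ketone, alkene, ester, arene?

phenol: present (C6H4OH — –OH attached directly to an aromatic ring → phenol (not alcohol); the ring itself is an arene).
arene: present (CH(C6H5) — pendant –C6H5: benzene ring → arene).
ester: present (CH3OOC — CH3O–C(=O)–: carbonyl C bonded to C and to –OCH3 → ester (not ketone + ether)).
ketone: present (CH(COCH3) — pendant –COCH3: carbonyl C bonded to two carbons → ketone).
alkene: absent. In each of CH(C6H5) and C6H4OH, the C=C units are part of an aromatic ring, which is an arene, not an isolated alkene.

alkene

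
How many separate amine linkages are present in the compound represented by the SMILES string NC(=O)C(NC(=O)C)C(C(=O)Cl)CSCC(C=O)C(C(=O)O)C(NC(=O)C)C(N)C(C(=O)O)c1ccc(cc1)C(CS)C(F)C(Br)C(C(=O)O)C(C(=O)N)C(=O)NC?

Working along the chain:
  H2NCO: –C(=O)NH2: carbonyl C bonded to C and to N → amide (the N is not a separate amine).
  CH(NHCOCH3): pendant –NHC(=O)CH3: N bonded to a carbonyl → amide (not amine).
  CH(COCl): pendant –C(=O)X: carbonyl C bonded to C and halogen → acyl halide.
  CH2SCH2: C–S–C linkage → sulfide (thioether).
  CH(CHO): pendant –CHO: carbonyl C bonded to C and H → aldehyde.
  CH(COOH): pendant –COOH: carbonyl C bonded to C and –OH → carboxylic acid.
  CH(NHCOCH3): pendant –NHC(=O)CH3: N bonded to a carbonyl → amide (not amine).
  CH(NH2): –NH2 on an sp³ carbon with no adjacent C=O → amine.
  CH(COOH): pendant –COOH: carbonyl C bonded to C and –OH → carboxylic acid.
  C6H4: para-disubstituted benzene ring → arene.
  CH(CH2SH): pendant –CH2SH → thiol.
  CH(F): halogen on an sp³ carbon → alkyl halide.
  CH(Br): halogen on an sp³ carbon → alkyl halide.
  CH(COOH): pendant –COOH: carbonyl C bonded to C and –OH → carboxylic acid.
  CH(CONH2): pendant –CONH2: carbonyl C bonded to C and N → amide.
  CONHCH3: –C(=O)NHCH3: carbonyl C bonded to C and to N → amide (the N is not an amine).
Amine appears at: CH(NH2) → 1.

1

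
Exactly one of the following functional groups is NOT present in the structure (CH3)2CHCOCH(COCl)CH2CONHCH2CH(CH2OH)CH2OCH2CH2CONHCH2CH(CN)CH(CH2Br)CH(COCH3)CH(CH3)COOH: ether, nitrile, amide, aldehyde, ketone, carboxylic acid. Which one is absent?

ketone: present (CO — –C(=O)– with carbon on both sides → ketone).
carboxylic acid: present (COOH — –COOH: carbonyl C bonded to –OH and C → carboxylic acid (the –OH is not a separate alcohol)).
nitrile: present (CH(CN) — pendant –C≡N: nitrile).
amide: present (CH2CONHCH2 — –C(=O)–N– linkage → amide (the N is not an amine)).
ether: present (CH2OCH2 — C–O–C with sp³ carbons on both sides and no adjacent C=O → ether).
aldehyde: absent. In each of CO and CH(COCH3), the carbonyl carbon is bonded to two carbons, so it is a ketone, not an aldehyde. In COOH, the carbonyl carbon bears –OH, not –H, so it is a carboxylic acid.

aldehyde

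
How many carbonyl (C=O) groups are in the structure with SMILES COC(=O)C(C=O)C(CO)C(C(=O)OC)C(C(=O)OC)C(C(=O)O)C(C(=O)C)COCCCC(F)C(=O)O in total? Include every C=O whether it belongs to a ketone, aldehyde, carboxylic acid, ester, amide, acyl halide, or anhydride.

7

CH3OOC: ester, 1 C=O (running total 1).
CH(CHO): aldehyde, 1 C=O (running total 2).
CH(COOCH3): ester, 1 C=O (running total 3).
CH(COOCH3): ester, 1 C=O (running total 4).
CH(COOH): carboxylic acid, 1 C=O (running total 5).
CH(COCH3): ketone, 1 C=O (running total 6).
COOH: carboxylic acid, 1 C=O (running total 7).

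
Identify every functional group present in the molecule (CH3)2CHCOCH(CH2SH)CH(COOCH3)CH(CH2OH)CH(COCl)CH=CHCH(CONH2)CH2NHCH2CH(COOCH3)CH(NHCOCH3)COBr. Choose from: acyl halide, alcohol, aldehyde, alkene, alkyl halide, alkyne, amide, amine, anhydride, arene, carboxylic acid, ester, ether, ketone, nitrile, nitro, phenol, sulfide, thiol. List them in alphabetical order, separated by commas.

Reading the structure from left to right:
  CO: –C(=O)– with carbon on both sides → ketone.
  CH(CH2SH): pendant –CH2SH → thiol.
  CH(COOCH3): pendant –COOCH3: carbonyl C bonded to C and –OCH3 → ester.
  CH(CH2OH): pendant –CH2OH on an sp³ backbone C → alcohol.
  CH(COCl): pendant –C(=O)X: carbonyl C bonded to C and halogen → acyl halide.
  CH=CH: C=C double bond → alkene.
  CH(CONH2): pendant –CONH2: carbonyl C bonded to C and N → amide.
  CH2NHCH2: C–N–C with sp³ carbons and no adjacent C=O → amine (secondary).
  CH(COOCH3): pendant –COOCH3: carbonyl C bonded to C and –OCH3 → ester.
  CH(NHCOCH3): pendant –NHC(=O)CH3: N bonded to a carbonyl → amide (not amine).
  COBr: –C(=O)Br: carbonyl C bonded to C and to a halogen → acyl halide (not alkyl halide).

acyl halide, alcohol, alkene, amide, amine, ester, ketone, thiol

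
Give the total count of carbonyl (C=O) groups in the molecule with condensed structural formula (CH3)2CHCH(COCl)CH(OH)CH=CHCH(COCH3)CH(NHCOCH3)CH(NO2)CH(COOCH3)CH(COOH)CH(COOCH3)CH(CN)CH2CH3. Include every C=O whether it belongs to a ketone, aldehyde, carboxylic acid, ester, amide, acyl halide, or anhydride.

6

CH(COCl): acyl halide, 1 C=O (running total 1).
CH(COCH3): ketone, 1 C=O (running total 2).
CH(NHCOCH3): amide, 1 C=O (running total 3).
CH(COOCH3): ester, 1 C=O (running total 4).
CH(COOH): carboxylic acid, 1 C=O (running total 5).
CH(COOCH3): ester, 1 C=O (running total 6).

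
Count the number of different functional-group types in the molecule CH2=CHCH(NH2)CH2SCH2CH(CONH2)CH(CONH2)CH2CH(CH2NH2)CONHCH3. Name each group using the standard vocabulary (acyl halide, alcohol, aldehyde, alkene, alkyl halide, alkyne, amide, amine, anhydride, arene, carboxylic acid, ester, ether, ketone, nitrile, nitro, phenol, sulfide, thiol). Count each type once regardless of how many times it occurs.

4

C=C double bond → alkene.
–NH2 on an sp³ carbon with no adjacent C=O → amine.
C–S–C linkage → sulfide (thioether).
pendant –CONH2: carbonyl C bonded to C and N → amide.
pendant –CONH2: carbonyl C bonded to C and N → amide.
pendant –CH2NH2: N on sp³ C, no adjacent C=O → amine.
–C(=O)NHCH3: carbonyl C bonded to C and to N → amide (the N is not an amine).
Distinct types present: alkene, amide, amine, sulfide.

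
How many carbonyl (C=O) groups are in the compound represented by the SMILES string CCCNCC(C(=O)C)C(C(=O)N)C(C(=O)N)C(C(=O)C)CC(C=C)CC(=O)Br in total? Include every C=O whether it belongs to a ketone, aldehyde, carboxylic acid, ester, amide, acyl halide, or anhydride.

5

CH(COCH3): ketone, 1 C=O (running total 1).
CH(CONH2): amide, 1 C=O (running total 2).
CH(CONH2): amide, 1 C=O (running total 3).
CH(COCH3): ketone, 1 C=O (running total 4).
COBr: acyl halide, 1 C=O (running total 5).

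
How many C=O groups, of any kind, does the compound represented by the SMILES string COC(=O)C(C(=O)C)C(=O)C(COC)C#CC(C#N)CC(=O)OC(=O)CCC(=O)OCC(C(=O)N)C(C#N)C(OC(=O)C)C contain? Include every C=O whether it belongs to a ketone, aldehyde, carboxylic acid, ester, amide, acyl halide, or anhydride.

CH3OOC: ester, 1 C=O (running total 1).
CH(COCH3): ketone, 1 C=O (running total 2).
CO: ketone, 1 C=O (running total 3).
CH2CO-O-COCH2: anhydride, 2 C=O (running total 5).
CH2COOCH2: ester, 1 C=O (running total 6).
CH(CONH2): amide, 1 C=O (running total 7).
CH(OCOCH3): ester, 1 C=O (running total 8).

8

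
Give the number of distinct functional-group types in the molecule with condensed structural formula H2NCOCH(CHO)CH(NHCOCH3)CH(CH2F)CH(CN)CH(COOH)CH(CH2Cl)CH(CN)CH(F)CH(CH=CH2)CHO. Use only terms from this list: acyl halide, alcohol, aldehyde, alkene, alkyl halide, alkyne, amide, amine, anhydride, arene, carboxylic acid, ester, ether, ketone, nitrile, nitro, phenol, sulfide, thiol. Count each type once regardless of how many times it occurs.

6

Reading the structure from left to right:
  H2NCO: –C(=O)NH2: carbonyl C bonded to C and to N → amide (the N is not a separate amine).
  CH(CHO): pendant –CHO: carbonyl C bonded to C and H → aldehyde.
  CH(NHCOCH3): pendant –NHC(=O)CH3: N bonded to a carbonyl → amide (not amine).
  CH(CH2F): pendant –CH2X: halogen on sp³ carbon → alkyl halide.
  CH(CN): pendant –C≡N: nitrile.
  CH(COOH): pendant –COOH: carbonyl C bonded to C and –OH → carboxylic acid.
  CH(CH2Cl): pendant –CH2X: halogen on sp³ carbon → alkyl halide.
  CH(CN): pendant –C≡N: nitrile.
  CH(F): halogen on an sp³ carbon → alkyl halide.
  CH(CH=CH2): pendant –CH=CH2: C=C double bond → alkene.
  CHO: terminal –CHO: carbonyl C bonded to H and C → aldehyde.
Distinct types present: aldehyde, alkene, alkyl halide, amide, carboxylic acid, nitrile.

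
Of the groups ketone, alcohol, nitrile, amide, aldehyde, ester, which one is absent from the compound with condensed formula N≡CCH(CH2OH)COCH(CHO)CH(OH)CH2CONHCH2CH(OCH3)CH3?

ester

alcohol: present (CH(CH2OH) — pendant –CH2OH on an sp³ backbone C → alcohol).
nitrile: present (N≡C — N≡C–: carbon triple-bonded to nitrogen → nitrile).
ketone: present (CO — –C(=O)– with carbon on both sides → ketone).
amide: present (CH2CONHCH2 — –C(=O)–N– linkage → amide (the N is not an amine)).
aldehyde: present (CH(CHO) — pendant –CHO: carbonyl C bonded to C and H → aldehyde).
ester: no segment matches this pattern.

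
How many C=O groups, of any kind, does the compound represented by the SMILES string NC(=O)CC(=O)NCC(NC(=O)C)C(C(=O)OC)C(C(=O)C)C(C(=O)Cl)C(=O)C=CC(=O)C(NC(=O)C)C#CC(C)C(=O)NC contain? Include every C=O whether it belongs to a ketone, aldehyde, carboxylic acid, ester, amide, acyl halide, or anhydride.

10

H2NCO: amide, 1 C=O (running total 1).
CH2CONHCH2: amide, 1 C=O (running total 2).
CH(NHCOCH3): amide, 1 C=O (running total 3).
CH(COOCH3): ester, 1 C=O (running total 4).
CH(COCH3): ketone, 1 C=O (running total 5).
CH(COCl): acyl halide, 1 C=O (running total 6).
CO: ketone, 1 C=O (running total 7).
CO: ketone, 1 C=O (running total 8).
CH(NHCOCH3): amide, 1 C=O (running total 9).
CONHCH3: amide, 1 C=O (running total 10).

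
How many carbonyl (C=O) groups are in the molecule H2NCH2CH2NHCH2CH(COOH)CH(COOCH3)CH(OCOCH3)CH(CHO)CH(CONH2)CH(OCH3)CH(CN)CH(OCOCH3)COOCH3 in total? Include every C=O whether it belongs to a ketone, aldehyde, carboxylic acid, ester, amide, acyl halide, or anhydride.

CH(COOH): carboxylic acid, 1 C=O (running total 1).
CH(COOCH3): ester, 1 C=O (running total 2).
CH(OCOCH3): ester, 1 C=O (running total 3).
CH(CHO): aldehyde, 1 C=O (running total 4).
CH(CONH2): amide, 1 C=O (running total 5).
CH(OCOCH3): ester, 1 C=O (running total 6).
COOCH3: ester, 1 C=O (running total 7).

7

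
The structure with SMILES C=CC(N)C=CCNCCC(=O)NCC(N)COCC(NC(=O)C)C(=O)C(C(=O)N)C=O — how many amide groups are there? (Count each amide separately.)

Taking each segment in turn:
  CH2=CH: C=C double bond → alkene.
  CH(NH2): –NH2 on an sp³ carbon with no adjacent C=O → amine.
  CH=CH: C=C double bond → alkene.
  CH2NHCH2: C–N–C with sp³ carbons and no adjacent C=O → amine (secondary).
  CH2CONHCH2: –C(=O)–N– linkage → amide (the N is not an amine).
  CH(NH2): –NH2 on an sp³ carbon with no adjacent C=O → amine.
  CH2OCH2: C–O–C with sp³ carbons on both sides and no adjacent C=O → ether.
  CH(NHCOCH3): pendant –NHC(=O)CH3: N bonded to a carbonyl → amide (not amine).
  CO: –C(=O)– with carbon on both sides → ketone.
  CH(CONH2): pendant –CONH2: carbonyl C bonded to C and N → amide.
  CHO: terminal –CHO: carbonyl C bonded to H and C → aldehyde.
Amide appears at: CH2CONHCH2, CH(NHCOCH3), CH(CONH2) → 3.

3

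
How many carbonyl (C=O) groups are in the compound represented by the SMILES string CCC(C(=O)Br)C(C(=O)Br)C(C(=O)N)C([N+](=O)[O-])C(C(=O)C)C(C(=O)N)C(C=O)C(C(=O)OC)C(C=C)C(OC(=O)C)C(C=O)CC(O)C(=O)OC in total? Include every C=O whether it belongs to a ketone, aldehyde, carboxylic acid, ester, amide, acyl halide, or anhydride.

CH(COBr): acyl halide, 1 C=O (running total 1).
CH(COBr): acyl halide, 1 C=O (running total 2).
CH(CONH2): amide, 1 C=O (running total 3).
CH(COCH3): ketone, 1 C=O (running total 4).
CH(CONH2): amide, 1 C=O (running total 5).
CH(CHO): aldehyde, 1 C=O (running total 6).
CH(COOCH3): ester, 1 C=O (running total 7).
CH(OCOCH3): ester, 1 C=O (running total 8).
CH(CHO): aldehyde, 1 C=O (running total 9).
COOCH3: ester, 1 C=O (running total 10).

10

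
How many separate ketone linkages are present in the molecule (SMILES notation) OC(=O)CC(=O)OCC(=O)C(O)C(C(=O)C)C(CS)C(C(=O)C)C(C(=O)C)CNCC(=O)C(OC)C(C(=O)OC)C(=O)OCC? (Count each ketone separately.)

–COOH: carbonyl C bonded to –OH and C → carboxylic acid (the –OH is not a separate alcohol).
–C(=O)–O–C with C on the carbonyl side → ester.
–C(=O)– with carbon on both sides → ketone.
–OH on an sp³ carbon → alcohol (secondary).
pendant –COCH3: carbonyl C bonded to two carbons → ketone.
pendant –CH2SH → thiol.
pendant –COCH3: carbonyl C bonded to two carbons → ketone.
pendant –COCH3: carbonyl C bonded to two carbons → ketone.
C–N–C with sp³ carbons and no adjacent C=O → amine (secondary).
–C(=O)– with carbon on both sides → ketone.
pendant –OCH3: C–O–C with sp³ C, no adjacent C=O → ether.
pendant –COOCH3: carbonyl C bonded to C and –OCH3 → ester.
–C(=O)OCH2CH3: carbonyl C bonded to C and to –OEt → ester.
Ketone appears at: CO, CH(COCH3), CH(COCH3), CH(COCH3), CO → 5.

5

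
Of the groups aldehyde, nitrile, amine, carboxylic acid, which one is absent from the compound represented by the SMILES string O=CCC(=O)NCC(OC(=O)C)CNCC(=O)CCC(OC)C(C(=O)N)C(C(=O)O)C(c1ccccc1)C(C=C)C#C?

nitrile

aldehyde: present (OHC — terminal –CHO: carbonyl C bonded to H and C → aldehyde).
amine: present (CH2NHCH2 — C–N–C with sp³ carbons and no adjacent C=O → amine (secondary)).
carboxylic acid: present (CH(COOH) — pendant –COOH: carbonyl C bonded to C and –OH → carboxylic acid).
nitrile: absent. In C≡CH, the triple bond is C≡C, not C≡N.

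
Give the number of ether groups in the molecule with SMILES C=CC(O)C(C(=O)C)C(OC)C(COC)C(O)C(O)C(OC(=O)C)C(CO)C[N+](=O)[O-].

2

Working along the chain:
  CH2=CH: C=C double bond → alkene.
  CH(OH): –OH on an sp³ carbon → alcohol (secondary).
  CH(COCH3): pendant –COCH3: carbonyl C bonded to two carbons → ketone.
  CH(OCH3): pendant –OCH3: C–O–C with sp³ C, no adjacent C=O → ether.
  CH(CH2OCH3): pendant –CH2OCH3: C–O–C linkage → ether.
  CH(OH): –OH on an sp³ carbon → alcohol (secondary).
  CH(OH): –OH on an sp³ carbon → alcohol (secondary).
  CH(OCOCH3): pendant –OC(=O)CH3: an acyloxy group → ester.
  CH(CH2OH): pendant –CH2OH on an sp³ backbone C → alcohol.
  CH2NO2: –NO2 on carbon → nitro group.
Ether appears at: CH(OCH3), CH(CH2OCH3) → 2.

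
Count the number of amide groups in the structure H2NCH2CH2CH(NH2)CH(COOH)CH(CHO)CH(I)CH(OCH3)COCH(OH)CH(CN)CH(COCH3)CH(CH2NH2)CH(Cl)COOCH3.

Reading the structure from left to right:
  H2NCH2: –NH2 on an sp³ carbon with no adjacent C=O → amine.
  CH(NH2): –NH2 on an sp³ carbon with no adjacent C=O → amine.
  CH(COOH): pendant –COOH: carbonyl C bonded to C and –OH → carboxylic acid.
  CH(CHO): pendant –CHO: carbonyl C bonded to C and H → aldehyde.
  CH(I): halogen on an sp³ carbon → alkyl halide.
  CH(OCH3): pendant –OCH3: C–O–C with sp³ C, no adjacent C=O → ether.
  CO: –C(=O)– with carbon on both sides → ketone.
  CH(OH): –OH on an sp³ carbon → alcohol (secondary).
  CH(CN): pendant –C≡N: nitrile.
  CH(COCH3): pendant –COCH3: carbonyl C bonded to two carbons → ketone.
  CH(CH2NH2): pendant –CH2NH2: N on sp³ C, no adjacent C=O → amine.
  CH(Cl): halogen on an sp³ carbon → alkyl halide.
  COOCH3: –C(=O)OCH3: carbonyl C bonded to C and to –OCH3 → ester (not ketone + ether).
No segment is a amide: H2NCH2 is amine, not amide; CH(NH2) is amine, not amide; CH(CH2NH2) is amine, not amide. → 0.

0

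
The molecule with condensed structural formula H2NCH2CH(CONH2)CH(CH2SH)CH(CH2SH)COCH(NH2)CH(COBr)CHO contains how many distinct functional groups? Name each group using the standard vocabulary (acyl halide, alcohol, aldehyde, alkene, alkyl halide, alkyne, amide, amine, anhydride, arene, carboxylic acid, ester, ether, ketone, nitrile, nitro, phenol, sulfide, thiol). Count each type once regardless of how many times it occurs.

–NH2 on an sp³ carbon with no adjacent C=O → amine.
pendant –CONH2: carbonyl C bonded to C and N → amide.
pendant –CH2SH → thiol.
pendant –CH2SH → thiol.
–C(=O)– with carbon on both sides → ketone.
–NH2 on an sp³ carbon with no adjacent C=O → amine.
pendant –C(=O)X: carbonyl C bonded to C and halogen → acyl halide.
terminal –CHO: carbonyl C bonded to H and C → aldehyde.
Distinct types present: acyl halide, aldehyde, amide, amine, ketone, thiol.

6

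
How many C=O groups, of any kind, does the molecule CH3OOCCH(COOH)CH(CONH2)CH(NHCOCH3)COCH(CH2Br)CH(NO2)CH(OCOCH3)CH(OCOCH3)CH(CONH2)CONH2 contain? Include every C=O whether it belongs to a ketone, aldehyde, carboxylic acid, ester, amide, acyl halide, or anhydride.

9

CH3OOC: ester, 1 C=O (running total 1).
CH(COOH): carboxylic acid, 1 C=O (running total 2).
CH(CONH2): amide, 1 C=O (running total 3).
CH(NHCOCH3): amide, 1 C=O (running total 4).
CO: ketone, 1 C=O (running total 5).
CH(OCOCH3): ester, 1 C=O (running total 6).
CH(OCOCH3): ester, 1 C=O (running total 7).
CH(CONH2): amide, 1 C=O (running total 8).
CONH2: amide, 1 C=O (running total 9).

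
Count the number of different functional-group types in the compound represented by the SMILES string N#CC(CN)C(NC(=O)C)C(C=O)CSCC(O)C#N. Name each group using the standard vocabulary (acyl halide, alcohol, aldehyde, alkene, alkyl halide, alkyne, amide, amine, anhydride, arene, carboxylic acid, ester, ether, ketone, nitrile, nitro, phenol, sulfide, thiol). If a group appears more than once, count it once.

N≡C–: carbon triple-bonded to nitrogen → nitrile.
pendant –CH2NH2: N on sp³ C, no adjacent C=O → amine.
pendant –NHC(=O)CH3: N bonded to a carbonyl → amide (not amine).
pendant –CHO: carbonyl C bonded to C and H → aldehyde.
C–S–C linkage → sulfide (thioether).
–OH on an sp³ carbon → alcohol (secondary).
–C≡N: carbon triple-bonded to nitrogen → nitrile.
Distinct types present: alcohol, aldehyde, amide, amine, nitrile, sulfide.

6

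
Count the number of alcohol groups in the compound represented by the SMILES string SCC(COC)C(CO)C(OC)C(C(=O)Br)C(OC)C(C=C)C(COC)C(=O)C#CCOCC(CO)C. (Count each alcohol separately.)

2

–SH on an sp³ carbon → thiol.
pendant –CH2OCH3: C–O–C linkage → ether.
pendant –CH2OH on an sp³ backbone C → alcohol.
pendant –OCH3: C–O–C with sp³ C, no adjacent C=O → ether.
pendant –C(=O)X: carbonyl C bonded to C and halogen → acyl halide.
pendant –OCH3: C–O–C with sp³ C, no adjacent C=O → ether.
pendant –CH=CH2: C=C double bond → alkene.
pendant –CH2OCH3: C–O–C linkage → ether.
–C(=O)– with carbon on both sides → ketone.
C≡C triple bond → alkyne.
C–O–C with sp³ carbons on both sides and no adjacent C=O → ether.
pendant –CH2OH on an sp³ backbone C → alcohol.
Alcohol appears at: CH(CH2OH), CH(CH2OH) → 2.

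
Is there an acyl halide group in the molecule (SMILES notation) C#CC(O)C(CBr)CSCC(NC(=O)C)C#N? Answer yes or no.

no

Taking each segment in turn:
  HC≡C: C≡C triple bond → alkyne.
  CH(OH): –OH on an sp³ carbon → alcohol (secondary).
  CH(CH2Br): pendant –CH2X: halogen on sp³ carbon → alkyl halide.
  CH2SCH2: C–S–C linkage → sulfide (thioether).
  CH(NHCOCH3): pendant –NHC(=O)CH3: N bonded to a carbonyl → amide (not amine).
  CN: –C≡N: carbon triple-bonded to nitrogen → nitrile.
The groups actually present are: alcohol, alkyl halide, alkyne, amide, nitrile, sulfide.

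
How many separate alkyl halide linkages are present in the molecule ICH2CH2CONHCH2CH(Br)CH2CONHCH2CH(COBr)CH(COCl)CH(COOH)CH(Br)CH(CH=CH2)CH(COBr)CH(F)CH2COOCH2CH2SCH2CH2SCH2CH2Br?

5

Reading the structure from left to right:
  ICH2: halogen on an sp³ carbon → alkyl halide.
  CH2CONHCH2: –C(=O)–N– linkage → amide (the N is not an amine).
  CH(Br): halogen on an sp³ carbon → alkyl halide.
  CH2CONHCH2: –C(=O)–N– linkage → amide (the N is not an amine).
  CH(COBr): pendant –C(=O)X: carbonyl C bonded to C and halogen → acyl halide.
  CH(COCl): pendant –C(=O)X: carbonyl C bonded to C and halogen → acyl halide.
  CH(COOH): pendant –COOH: carbonyl C bonded to C and –OH → carboxylic acid.
  CH(Br): halogen on an sp³ carbon → alkyl halide.
  CH(CH=CH2): pendant –CH=CH2: C=C double bond → alkene.
  CH(COBr): pendant –C(=O)X: carbonyl C bonded to C and halogen → acyl halide.
  CH(F): halogen on an sp³ carbon → alkyl halide.
  CH2COOCH2: –C(=O)–O–C with C on the carbonyl side → ester.
  CH2SCH2: C–S–C linkage → sulfide (thioether).
  CH2SCH2: C–S–C linkage → sulfide (thioether).
  CH2Br: halogen on an sp³ carbon → alkyl halide.
Alkyl halide appears at: ICH2, CH(Br), CH(Br), CH(F), CH2Br → 5.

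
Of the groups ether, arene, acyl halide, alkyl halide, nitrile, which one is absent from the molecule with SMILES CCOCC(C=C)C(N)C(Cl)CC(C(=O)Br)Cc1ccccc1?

nitrile

alkyl halide: present (CH(Cl) — halogen on an sp³ carbon → alkyl halide).
acyl halide: present (CH(COBr) — pendant –C(=O)X: carbonyl C bonded to C and halogen → acyl halide).
arene: present (C6H5 — –C6H5 phenyl ring → arene).
ether: present (CH2OCH2 — C–O–C with sp³ carbons on both sides and no adjacent C=O → ether).
nitrile: no segment matches this pattern.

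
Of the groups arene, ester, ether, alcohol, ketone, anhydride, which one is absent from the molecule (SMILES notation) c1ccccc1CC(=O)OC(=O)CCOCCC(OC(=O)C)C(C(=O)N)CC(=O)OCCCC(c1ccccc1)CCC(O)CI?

ketone

anhydride: present (CH2CO-O-COCH2 — two acyl groups sharing one oxygen, –C(=O)–O–C(=O)– → anhydride).
ester: present (CH(OCOCH3) — pendant –OC(=O)CH3: an acyloxy group → ester).
alcohol: present (CH(OH) — –OH on an sp³ carbon → alcohol (secondary)).
ether: present (CH2OCH2 — C–O–C with sp³ carbons on both sides and no adjacent C=O → ether).
arene: present (C6H5 — C6H5– phenyl ring → arene).
ketone: absent. In each of CH(OCOCH3) and CH2COOCH2, the C=O is bonded to an –O–C group, which defines an ester, not a ketone. In CH(CONH2), the C=O is bonded to nitrogen, which defines an amide, not a ketone. In CH2CO-O-COCH2, the two C=O groups share a bridging oxygen, which is an anhydride linkage, not a ketone.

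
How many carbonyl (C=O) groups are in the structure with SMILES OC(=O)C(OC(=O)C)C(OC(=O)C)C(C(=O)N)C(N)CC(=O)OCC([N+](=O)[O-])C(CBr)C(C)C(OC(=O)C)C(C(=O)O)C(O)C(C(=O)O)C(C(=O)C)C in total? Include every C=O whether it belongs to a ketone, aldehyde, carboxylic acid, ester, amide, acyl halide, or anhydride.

9

HOOC: carboxylic acid, 1 C=O (running total 1).
CH(OCOCH3): ester, 1 C=O (running total 2).
CH(OCOCH3): ester, 1 C=O (running total 3).
CH(CONH2): amide, 1 C=O (running total 4).
CH2COOCH2: ester, 1 C=O (running total 5).
CH(OCOCH3): ester, 1 C=O (running total 6).
CH(COOH): carboxylic acid, 1 C=O (running total 7).
CH(COOH): carboxylic acid, 1 C=O (running total 8).
CH(COCH3): ketone, 1 C=O (running total 9).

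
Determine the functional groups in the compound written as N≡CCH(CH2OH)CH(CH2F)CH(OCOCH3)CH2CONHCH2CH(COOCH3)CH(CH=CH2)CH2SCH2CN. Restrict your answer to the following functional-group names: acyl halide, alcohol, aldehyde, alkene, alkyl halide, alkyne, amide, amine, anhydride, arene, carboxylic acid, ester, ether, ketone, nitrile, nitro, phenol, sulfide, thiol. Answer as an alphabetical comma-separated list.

alcohol, alkene, alkyl halide, amide, ester, nitrile, sulfide

Reading the structure from left to right:
  N≡C: N≡C–: carbon triple-bonded to nitrogen → nitrile.
  CH(CH2OH): pendant –CH2OH on an sp³ backbone C → alcohol.
  CH(CH2F): pendant –CH2X: halogen on sp³ carbon → alkyl halide.
  CH(OCOCH3): pendant –OC(=O)CH3: an acyloxy group → ester.
  CH2CONHCH2: –C(=O)–N– linkage → amide (the N is not an amine).
  CH(COOCH3): pendant –COOCH3: carbonyl C bonded to C and –OCH3 → ester.
  CH(CH=CH2): pendant –CH=CH2: C=C double bond → alkene.
  CH2SCH2: C–S–C linkage → sulfide (thioether).
  CN: –C≡N: carbon triple-bonded to nitrogen → nitrile.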